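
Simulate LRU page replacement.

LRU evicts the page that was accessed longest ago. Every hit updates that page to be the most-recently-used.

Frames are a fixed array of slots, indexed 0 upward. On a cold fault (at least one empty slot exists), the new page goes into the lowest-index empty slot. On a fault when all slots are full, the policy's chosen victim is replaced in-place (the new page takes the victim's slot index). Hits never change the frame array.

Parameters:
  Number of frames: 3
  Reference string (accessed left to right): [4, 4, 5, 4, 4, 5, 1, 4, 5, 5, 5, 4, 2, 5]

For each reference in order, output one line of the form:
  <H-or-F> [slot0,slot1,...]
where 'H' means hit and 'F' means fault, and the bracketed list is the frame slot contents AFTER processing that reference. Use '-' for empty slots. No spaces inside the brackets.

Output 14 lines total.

F [4,-,-]
H [4,-,-]
F [4,5,-]
H [4,5,-]
H [4,5,-]
H [4,5,-]
F [4,5,1]
H [4,5,1]
H [4,5,1]
H [4,5,1]
H [4,5,1]
H [4,5,1]
F [4,5,2]
H [4,5,2]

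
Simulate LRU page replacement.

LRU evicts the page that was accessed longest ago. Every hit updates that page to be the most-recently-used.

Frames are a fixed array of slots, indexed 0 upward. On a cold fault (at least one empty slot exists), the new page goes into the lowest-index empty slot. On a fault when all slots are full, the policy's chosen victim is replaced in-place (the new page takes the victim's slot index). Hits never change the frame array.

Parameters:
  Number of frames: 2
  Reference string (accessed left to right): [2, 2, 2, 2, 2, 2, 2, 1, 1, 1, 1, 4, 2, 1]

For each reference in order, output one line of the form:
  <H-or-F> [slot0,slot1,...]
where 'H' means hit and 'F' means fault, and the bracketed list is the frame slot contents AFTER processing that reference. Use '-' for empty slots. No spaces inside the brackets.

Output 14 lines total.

F [2,-]
H [2,-]
H [2,-]
H [2,-]
H [2,-]
H [2,-]
H [2,-]
F [2,1]
H [2,1]
H [2,1]
H [2,1]
F [4,1]
F [4,2]
F [1,2]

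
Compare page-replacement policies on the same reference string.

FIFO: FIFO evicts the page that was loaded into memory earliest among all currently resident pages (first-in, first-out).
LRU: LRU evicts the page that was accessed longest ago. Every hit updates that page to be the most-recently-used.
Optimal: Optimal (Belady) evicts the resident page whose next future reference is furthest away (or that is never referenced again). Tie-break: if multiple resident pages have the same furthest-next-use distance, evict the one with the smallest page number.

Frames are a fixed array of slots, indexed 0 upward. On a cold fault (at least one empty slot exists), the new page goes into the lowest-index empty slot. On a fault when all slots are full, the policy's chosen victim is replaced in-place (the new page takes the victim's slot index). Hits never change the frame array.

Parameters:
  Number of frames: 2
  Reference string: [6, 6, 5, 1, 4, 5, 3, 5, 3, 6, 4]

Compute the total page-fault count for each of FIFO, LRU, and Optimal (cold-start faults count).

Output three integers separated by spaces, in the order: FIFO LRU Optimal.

Answer: 8 8 7

Derivation:
--- FIFO ---
  step 0: ref 6 -> FAULT, frames=[6,-] (faults so far: 1)
  step 1: ref 6 -> HIT, frames=[6,-] (faults so far: 1)
  step 2: ref 5 -> FAULT, frames=[6,5] (faults so far: 2)
  step 3: ref 1 -> FAULT, evict 6, frames=[1,5] (faults so far: 3)
  step 4: ref 4 -> FAULT, evict 5, frames=[1,4] (faults so far: 4)
  step 5: ref 5 -> FAULT, evict 1, frames=[5,4] (faults so far: 5)
  step 6: ref 3 -> FAULT, evict 4, frames=[5,3] (faults so far: 6)
  step 7: ref 5 -> HIT, frames=[5,3] (faults so far: 6)
  step 8: ref 3 -> HIT, frames=[5,3] (faults so far: 6)
  step 9: ref 6 -> FAULT, evict 5, frames=[6,3] (faults so far: 7)
  step 10: ref 4 -> FAULT, evict 3, frames=[6,4] (faults so far: 8)
  FIFO total faults: 8
--- LRU ---
  step 0: ref 6 -> FAULT, frames=[6,-] (faults so far: 1)
  step 1: ref 6 -> HIT, frames=[6,-] (faults so far: 1)
  step 2: ref 5 -> FAULT, frames=[6,5] (faults so far: 2)
  step 3: ref 1 -> FAULT, evict 6, frames=[1,5] (faults so far: 3)
  step 4: ref 4 -> FAULT, evict 5, frames=[1,4] (faults so far: 4)
  step 5: ref 5 -> FAULT, evict 1, frames=[5,4] (faults so far: 5)
  step 6: ref 3 -> FAULT, evict 4, frames=[5,3] (faults so far: 6)
  step 7: ref 5 -> HIT, frames=[5,3] (faults so far: 6)
  step 8: ref 3 -> HIT, frames=[5,3] (faults so far: 6)
  step 9: ref 6 -> FAULT, evict 5, frames=[6,3] (faults so far: 7)
  step 10: ref 4 -> FAULT, evict 3, frames=[6,4] (faults so far: 8)
  LRU total faults: 8
--- Optimal ---
  step 0: ref 6 -> FAULT, frames=[6,-] (faults so far: 1)
  step 1: ref 6 -> HIT, frames=[6,-] (faults so far: 1)
  step 2: ref 5 -> FAULT, frames=[6,5] (faults so far: 2)
  step 3: ref 1 -> FAULT, evict 6, frames=[1,5] (faults so far: 3)
  step 4: ref 4 -> FAULT, evict 1, frames=[4,5] (faults so far: 4)
  step 5: ref 5 -> HIT, frames=[4,5] (faults so far: 4)
  step 6: ref 3 -> FAULT, evict 4, frames=[3,5] (faults so far: 5)
  step 7: ref 5 -> HIT, frames=[3,5] (faults so far: 5)
  step 8: ref 3 -> HIT, frames=[3,5] (faults so far: 5)
  step 9: ref 6 -> FAULT, evict 3, frames=[6,5] (faults so far: 6)
  step 10: ref 4 -> FAULT, evict 5, frames=[6,4] (faults so far: 7)
  Optimal total faults: 7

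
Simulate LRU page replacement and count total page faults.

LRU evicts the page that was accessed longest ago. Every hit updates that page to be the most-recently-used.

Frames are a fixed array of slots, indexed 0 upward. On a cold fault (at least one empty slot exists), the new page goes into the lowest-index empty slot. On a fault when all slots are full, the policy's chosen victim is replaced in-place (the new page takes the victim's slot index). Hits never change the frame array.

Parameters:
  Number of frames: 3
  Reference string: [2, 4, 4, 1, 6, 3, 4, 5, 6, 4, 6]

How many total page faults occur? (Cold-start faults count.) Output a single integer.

Answer: 8

Derivation:
Step 0: ref 2 → FAULT, frames=[2,-,-]
Step 1: ref 4 → FAULT, frames=[2,4,-]
Step 2: ref 4 → HIT, frames=[2,4,-]
Step 3: ref 1 → FAULT, frames=[2,4,1]
Step 4: ref 6 → FAULT (evict 2), frames=[6,4,1]
Step 5: ref 3 → FAULT (evict 4), frames=[6,3,1]
Step 6: ref 4 → FAULT (evict 1), frames=[6,3,4]
Step 7: ref 5 → FAULT (evict 6), frames=[5,3,4]
Step 8: ref 6 → FAULT (evict 3), frames=[5,6,4]
Step 9: ref 4 → HIT, frames=[5,6,4]
Step 10: ref 6 → HIT, frames=[5,6,4]
Total faults: 8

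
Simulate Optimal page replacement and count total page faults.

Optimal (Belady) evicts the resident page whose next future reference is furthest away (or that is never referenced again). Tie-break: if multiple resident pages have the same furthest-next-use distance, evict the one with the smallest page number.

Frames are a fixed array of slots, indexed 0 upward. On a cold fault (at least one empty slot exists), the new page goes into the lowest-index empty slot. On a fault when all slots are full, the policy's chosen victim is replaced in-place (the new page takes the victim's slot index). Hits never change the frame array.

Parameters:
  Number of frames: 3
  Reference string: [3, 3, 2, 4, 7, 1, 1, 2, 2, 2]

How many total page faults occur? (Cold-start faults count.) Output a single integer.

Answer: 5

Derivation:
Step 0: ref 3 → FAULT, frames=[3,-,-]
Step 1: ref 3 → HIT, frames=[3,-,-]
Step 2: ref 2 → FAULT, frames=[3,2,-]
Step 3: ref 4 → FAULT, frames=[3,2,4]
Step 4: ref 7 → FAULT (evict 3), frames=[7,2,4]
Step 5: ref 1 → FAULT (evict 4), frames=[7,2,1]
Step 6: ref 1 → HIT, frames=[7,2,1]
Step 7: ref 2 → HIT, frames=[7,2,1]
Step 8: ref 2 → HIT, frames=[7,2,1]
Step 9: ref 2 → HIT, frames=[7,2,1]
Total faults: 5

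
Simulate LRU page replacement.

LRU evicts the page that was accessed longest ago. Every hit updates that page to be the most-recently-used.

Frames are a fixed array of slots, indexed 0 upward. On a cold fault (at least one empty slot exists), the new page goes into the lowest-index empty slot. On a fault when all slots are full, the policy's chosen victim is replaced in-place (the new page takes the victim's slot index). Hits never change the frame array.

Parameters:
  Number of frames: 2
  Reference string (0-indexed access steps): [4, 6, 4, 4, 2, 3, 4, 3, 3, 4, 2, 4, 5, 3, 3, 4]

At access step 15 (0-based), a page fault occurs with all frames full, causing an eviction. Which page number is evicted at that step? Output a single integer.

Step 0: ref 4 -> FAULT, frames=[4,-]
Step 1: ref 6 -> FAULT, frames=[4,6]
Step 2: ref 4 -> HIT, frames=[4,6]
Step 3: ref 4 -> HIT, frames=[4,6]
Step 4: ref 2 -> FAULT, evict 6, frames=[4,2]
Step 5: ref 3 -> FAULT, evict 4, frames=[3,2]
Step 6: ref 4 -> FAULT, evict 2, frames=[3,4]
Step 7: ref 3 -> HIT, frames=[3,4]
Step 8: ref 3 -> HIT, frames=[3,4]
Step 9: ref 4 -> HIT, frames=[3,4]
Step 10: ref 2 -> FAULT, evict 3, frames=[2,4]
Step 11: ref 4 -> HIT, frames=[2,4]
Step 12: ref 5 -> FAULT, evict 2, frames=[5,4]
Step 13: ref 3 -> FAULT, evict 4, frames=[5,3]
Step 14: ref 3 -> HIT, frames=[5,3]
Step 15: ref 4 -> FAULT, evict 5, frames=[4,3]
At step 15: evicted page 5

Answer: 5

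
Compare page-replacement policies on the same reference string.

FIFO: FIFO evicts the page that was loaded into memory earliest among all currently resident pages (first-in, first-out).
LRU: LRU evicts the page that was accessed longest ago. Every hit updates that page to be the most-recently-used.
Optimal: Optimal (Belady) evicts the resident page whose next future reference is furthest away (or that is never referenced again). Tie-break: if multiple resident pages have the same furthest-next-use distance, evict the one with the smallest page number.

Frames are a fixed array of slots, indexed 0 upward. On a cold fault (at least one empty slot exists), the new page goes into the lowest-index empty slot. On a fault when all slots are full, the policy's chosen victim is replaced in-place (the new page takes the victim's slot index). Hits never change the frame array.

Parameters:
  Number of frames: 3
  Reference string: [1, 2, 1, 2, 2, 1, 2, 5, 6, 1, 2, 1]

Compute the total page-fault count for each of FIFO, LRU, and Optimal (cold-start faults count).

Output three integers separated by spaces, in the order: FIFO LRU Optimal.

Answer: 6 6 4

Derivation:
--- FIFO ---
  step 0: ref 1 -> FAULT, frames=[1,-,-] (faults so far: 1)
  step 1: ref 2 -> FAULT, frames=[1,2,-] (faults so far: 2)
  step 2: ref 1 -> HIT, frames=[1,2,-] (faults so far: 2)
  step 3: ref 2 -> HIT, frames=[1,2,-] (faults so far: 2)
  step 4: ref 2 -> HIT, frames=[1,2,-] (faults so far: 2)
  step 5: ref 1 -> HIT, frames=[1,2,-] (faults so far: 2)
  step 6: ref 2 -> HIT, frames=[1,2,-] (faults so far: 2)
  step 7: ref 5 -> FAULT, frames=[1,2,5] (faults so far: 3)
  step 8: ref 6 -> FAULT, evict 1, frames=[6,2,5] (faults so far: 4)
  step 9: ref 1 -> FAULT, evict 2, frames=[6,1,5] (faults so far: 5)
  step 10: ref 2 -> FAULT, evict 5, frames=[6,1,2] (faults so far: 6)
  step 11: ref 1 -> HIT, frames=[6,1,2] (faults so far: 6)
  FIFO total faults: 6
--- LRU ---
  step 0: ref 1 -> FAULT, frames=[1,-,-] (faults so far: 1)
  step 1: ref 2 -> FAULT, frames=[1,2,-] (faults so far: 2)
  step 2: ref 1 -> HIT, frames=[1,2,-] (faults so far: 2)
  step 3: ref 2 -> HIT, frames=[1,2,-] (faults so far: 2)
  step 4: ref 2 -> HIT, frames=[1,2,-] (faults so far: 2)
  step 5: ref 1 -> HIT, frames=[1,2,-] (faults so far: 2)
  step 6: ref 2 -> HIT, frames=[1,2,-] (faults so far: 2)
  step 7: ref 5 -> FAULT, frames=[1,2,5] (faults so far: 3)
  step 8: ref 6 -> FAULT, evict 1, frames=[6,2,5] (faults so far: 4)
  step 9: ref 1 -> FAULT, evict 2, frames=[6,1,5] (faults so far: 5)
  step 10: ref 2 -> FAULT, evict 5, frames=[6,1,2] (faults so far: 6)
  step 11: ref 1 -> HIT, frames=[6,1,2] (faults so far: 6)
  LRU total faults: 6
--- Optimal ---
  step 0: ref 1 -> FAULT, frames=[1,-,-] (faults so far: 1)
  step 1: ref 2 -> FAULT, frames=[1,2,-] (faults so far: 2)
  step 2: ref 1 -> HIT, frames=[1,2,-] (faults so far: 2)
  step 3: ref 2 -> HIT, frames=[1,2,-] (faults so far: 2)
  step 4: ref 2 -> HIT, frames=[1,2,-] (faults so far: 2)
  step 5: ref 1 -> HIT, frames=[1,2,-] (faults so far: 2)
  step 6: ref 2 -> HIT, frames=[1,2,-] (faults so far: 2)
  step 7: ref 5 -> FAULT, frames=[1,2,5] (faults so far: 3)
  step 8: ref 6 -> FAULT, evict 5, frames=[1,2,6] (faults so far: 4)
  step 9: ref 1 -> HIT, frames=[1,2,6] (faults so far: 4)
  step 10: ref 2 -> HIT, frames=[1,2,6] (faults so far: 4)
  step 11: ref 1 -> HIT, frames=[1,2,6] (faults so far: 4)
  Optimal total faults: 4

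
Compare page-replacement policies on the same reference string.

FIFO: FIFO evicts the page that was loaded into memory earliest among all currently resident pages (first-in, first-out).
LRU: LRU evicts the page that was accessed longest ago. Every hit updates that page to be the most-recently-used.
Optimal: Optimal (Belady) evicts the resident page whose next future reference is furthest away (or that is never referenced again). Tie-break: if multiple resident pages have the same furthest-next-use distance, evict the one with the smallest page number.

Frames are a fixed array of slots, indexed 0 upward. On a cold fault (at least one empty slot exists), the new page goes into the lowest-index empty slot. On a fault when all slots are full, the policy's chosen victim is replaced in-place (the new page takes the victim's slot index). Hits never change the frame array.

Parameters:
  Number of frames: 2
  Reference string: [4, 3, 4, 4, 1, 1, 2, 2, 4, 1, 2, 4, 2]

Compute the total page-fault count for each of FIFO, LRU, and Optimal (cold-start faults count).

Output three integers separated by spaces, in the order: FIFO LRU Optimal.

Answer: 8 8 6

Derivation:
--- FIFO ---
  step 0: ref 4 -> FAULT, frames=[4,-] (faults so far: 1)
  step 1: ref 3 -> FAULT, frames=[4,3] (faults so far: 2)
  step 2: ref 4 -> HIT, frames=[4,3] (faults so far: 2)
  step 3: ref 4 -> HIT, frames=[4,3] (faults so far: 2)
  step 4: ref 1 -> FAULT, evict 4, frames=[1,3] (faults so far: 3)
  step 5: ref 1 -> HIT, frames=[1,3] (faults so far: 3)
  step 6: ref 2 -> FAULT, evict 3, frames=[1,2] (faults so far: 4)
  step 7: ref 2 -> HIT, frames=[1,2] (faults so far: 4)
  step 8: ref 4 -> FAULT, evict 1, frames=[4,2] (faults so far: 5)
  step 9: ref 1 -> FAULT, evict 2, frames=[4,1] (faults so far: 6)
  step 10: ref 2 -> FAULT, evict 4, frames=[2,1] (faults so far: 7)
  step 11: ref 4 -> FAULT, evict 1, frames=[2,4] (faults so far: 8)
  step 12: ref 2 -> HIT, frames=[2,4] (faults so far: 8)
  FIFO total faults: 8
--- LRU ---
  step 0: ref 4 -> FAULT, frames=[4,-] (faults so far: 1)
  step 1: ref 3 -> FAULT, frames=[4,3] (faults so far: 2)
  step 2: ref 4 -> HIT, frames=[4,3] (faults so far: 2)
  step 3: ref 4 -> HIT, frames=[4,3] (faults so far: 2)
  step 4: ref 1 -> FAULT, evict 3, frames=[4,1] (faults so far: 3)
  step 5: ref 1 -> HIT, frames=[4,1] (faults so far: 3)
  step 6: ref 2 -> FAULT, evict 4, frames=[2,1] (faults so far: 4)
  step 7: ref 2 -> HIT, frames=[2,1] (faults so far: 4)
  step 8: ref 4 -> FAULT, evict 1, frames=[2,4] (faults so far: 5)
  step 9: ref 1 -> FAULT, evict 2, frames=[1,4] (faults so far: 6)
  step 10: ref 2 -> FAULT, evict 4, frames=[1,2] (faults so far: 7)
  step 11: ref 4 -> FAULT, evict 1, frames=[4,2] (faults so far: 8)
  step 12: ref 2 -> HIT, frames=[4,2] (faults so far: 8)
  LRU total faults: 8
--- Optimal ---
  step 0: ref 4 -> FAULT, frames=[4,-] (faults so far: 1)
  step 1: ref 3 -> FAULT, frames=[4,3] (faults so far: 2)
  step 2: ref 4 -> HIT, frames=[4,3] (faults so far: 2)
  step 3: ref 4 -> HIT, frames=[4,3] (faults so far: 2)
  step 4: ref 1 -> FAULT, evict 3, frames=[4,1] (faults so far: 3)
  step 5: ref 1 -> HIT, frames=[4,1] (faults so far: 3)
  step 6: ref 2 -> FAULT, evict 1, frames=[4,2] (faults so far: 4)
  step 7: ref 2 -> HIT, frames=[4,2] (faults so far: 4)
  step 8: ref 4 -> HIT, frames=[4,2] (faults so far: 4)
  step 9: ref 1 -> FAULT, evict 4, frames=[1,2] (faults so far: 5)
  step 10: ref 2 -> HIT, frames=[1,2] (faults so far: 5)
  step 11: ref 4 -> FAULT, evict 1, frames=[4,2] (faults so far: 6)
  step 12: ref 2 -> HIT, frames=[4,2] (faults so far: 6)
  Optimal total faults: 6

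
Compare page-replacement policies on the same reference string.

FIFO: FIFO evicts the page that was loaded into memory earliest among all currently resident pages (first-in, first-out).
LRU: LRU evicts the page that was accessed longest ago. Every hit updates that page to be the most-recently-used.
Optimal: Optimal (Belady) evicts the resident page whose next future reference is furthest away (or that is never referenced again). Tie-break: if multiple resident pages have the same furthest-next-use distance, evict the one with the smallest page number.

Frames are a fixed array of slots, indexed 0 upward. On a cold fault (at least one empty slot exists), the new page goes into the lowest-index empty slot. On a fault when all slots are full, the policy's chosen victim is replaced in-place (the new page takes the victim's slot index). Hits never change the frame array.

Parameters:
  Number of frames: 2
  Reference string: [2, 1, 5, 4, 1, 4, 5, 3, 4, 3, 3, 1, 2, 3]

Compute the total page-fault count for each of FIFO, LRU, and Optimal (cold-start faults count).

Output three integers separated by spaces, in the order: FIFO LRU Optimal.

Answer: 11 11 8

Derivation:
--- FIFO ---
  step 0: ref 2 -> FAULT, frames=[2,-] (faults so far: 1)
  step 1: ref 1 -> FAULT, frames=[2,1] (faults so far: 2)
  step 2: ref 5 -> FAULT, evict 2, frames=[5,1] (faults so far: 3)
  step 3: ref 4 -> FAULT, evict 1, frames=[5,4] (faults so far: 4)
  step 4: ref 1 -> FAULT, evict 5, frames=[1,4] (faults so far: 5)
  step 5: ref 4 -> HIT, frames=[1,4] (faults so far: 5)
  step 6: ref 5 -> FAULT, evict 4, frames=[1,5] (faults so far: 6)
  step 7: ref 3 -> FAULT, evict 1, frames=[3,5] (faults so far: 7)
  step 8: ref 4 -> FAULT, evict 5, frames=[3,4] (faults so far: 8)
  step 9: ref 3 -> HIT, frames=[3,4] (faults so far: 8)
  step 10: ref 3 -> HIT, frames=[3,4] (faults so far: 8)
  step 11: ref 1 -> FAULT, evict 3, frames=[1,4] (faults so far: 9)
  step 12: ref 2 -> FAULT, evict 4, frames=[1,2] (faults so far: 10)
  step 13: ref 3 -> FAULT, evict 1, frames=[3,2] (faults so far: 11)
  FIFO total faults: 11
--- LRU ---
  step 0: ref 2 -> FAULT, frames=[2,-] (faults so far: 1)
  step 1: ref 1 -> FAULT, frames=[2,1] (faults so far: 2)
  step 2: ref 5 -> FAULT, evict 2, frames=[5,1] (faults so far: 3)
  step 3: ref 4 -> FAULT, evict 1, frames=[5,4] (faults so far: 4)
  step 4: ref 1 -> FAULT, evict 5, frames=[1,4] (faults so far: 5)
  step 5: ref 4 -> HIT, frames=[1,4] (faults so far: 5)
  step 6: ref 5 -> FAULT, evict 1, frames=[5,4] (faults so far: 6)
  step 7: ref 3 -> FAULT, evict 4, frames=[5,3] (faults so far: 7)
  step 8: ref 4 -> FAULT, evict 5, frames=[4,3] (faults so far: 8)
  step 9: ref 3 -> HIT, frames=[4,3] (faults so far: 8)
  step 10: ref 3 -> HIT, frames=[4,3] (faults so far: 8)
  step 11: ref 1 -> FAULT, evict 4, frames=[1,3] (faults so far: 9)
  step 12: ref 2 -> FAULT, evict 3, frames=[1,2] (faults so far: 10)
  step 13: ref 3 -> FAULT, evict 1, frames=[3,2] (faults so far: 11)
  LRU total faults: 11
--- Optimal ---
  step 0: ref 2 -> FAULT, frames=[2,-] (faults so far: 1)
  step 1: ref 1 -> FAULT, frames=[2,1] (faults so far: 2)
  step 2: ref 5 -> FAULT, evict 2, frames=[5,1] (faults so far: 3)
  step 3: ref 4 -> FAULT, evict 5, frames=[4,1] (faults so far: 4)
  step 4: ref 1 -> HIT, frames=[4,1] (faults so far: 4)
  step 5: ref 4 -> HIT, frames=[4,1] (faults so far: 4)
  step 6: ref 5 -> FAULT, evict 1, frames=[4,5] (faults so far: 5)
  step 7: ref 3 -> FAULT, evict 5, frames=[4,3] (faults so far: 6)
  step 8: ref 4 -> HIT, frames=[4,3] (faults so far: 6)
  step 9: ref 3 -> HIT, frames=[4,3] (faults so far: 6)
  step 10: ref 3 -> HIT, frames=[4,3] (faults so far: 6)
  step 11: ref 1 -> FAULT, evict 4, frames=[1,3] (faults so far: 7)
  step 12: ref 2 -> FAULT, evict 1, frames=[2,3] (faults so far: 8)
  step 13: ref 3 -> HIT, frames=[2,3] (faults so far: 8)
  Optimal total faults: 8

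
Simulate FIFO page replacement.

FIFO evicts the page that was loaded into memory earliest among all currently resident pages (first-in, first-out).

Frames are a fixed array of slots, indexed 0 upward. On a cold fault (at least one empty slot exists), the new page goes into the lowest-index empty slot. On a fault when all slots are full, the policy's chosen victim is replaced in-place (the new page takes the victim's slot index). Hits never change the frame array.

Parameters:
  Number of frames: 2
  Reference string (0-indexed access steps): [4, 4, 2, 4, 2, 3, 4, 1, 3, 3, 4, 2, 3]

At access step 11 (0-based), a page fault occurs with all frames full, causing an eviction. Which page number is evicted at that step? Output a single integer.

Answer: 3

Derivation:
Step 0: ref 4 -> FAULT, frames=[4,-]
Step 1: ref 4 -> HIT, frames=[4,-]
Step 2: ref 2 -> FAULT, frames=[4,2]
Step 3: ref 4 -> HIT, frames=[4,2]
Step 4: ref 2 -> HIT, frames=[4,2]
Step 5: ref 3 -> FAULT, evict 4, frames=[3,2]
Step 6: ref 4 -> FAULT, evict 2, frames=[3,4]
Step 7: ref 1 -> FAULT, evict 3, frames=[1,4]
Step 8: ref 3 -> FAULT, evict 4, frames=[1,3]
Step 9: ref 3 -> HIT, frames=[1,3]
Step 10: ref 4 -> FAULT, evict 1, frames=[4,3]
Step 11: ref 2 -> FAULT, evict 3, frames=[4,2]
At step 11: evicted page 3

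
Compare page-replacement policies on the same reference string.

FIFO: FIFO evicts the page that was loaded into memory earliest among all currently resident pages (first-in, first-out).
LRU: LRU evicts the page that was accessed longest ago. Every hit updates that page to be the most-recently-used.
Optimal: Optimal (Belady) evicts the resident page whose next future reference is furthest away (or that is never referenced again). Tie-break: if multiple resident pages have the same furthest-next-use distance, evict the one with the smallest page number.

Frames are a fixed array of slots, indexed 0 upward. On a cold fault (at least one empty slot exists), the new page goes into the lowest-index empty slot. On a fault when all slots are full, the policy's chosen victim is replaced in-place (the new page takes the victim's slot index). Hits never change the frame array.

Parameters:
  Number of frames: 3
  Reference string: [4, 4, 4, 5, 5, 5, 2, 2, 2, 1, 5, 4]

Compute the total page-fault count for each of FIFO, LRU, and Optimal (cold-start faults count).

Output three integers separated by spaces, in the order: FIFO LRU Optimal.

Answer: 5 5 4

Derivation:
--- FIFO ---
  step 0: ref 4 -> FAULT, frames=[4,-,-] (faults so far: 1)
  step 1: ref 4 -> HIT, frames=[4,-,-] (faults so far: 1)
  step 2: ref 4 -> HIT, frames=[4,-,-] (faults so far: 1)
  step 3: ref 5 -> FAULT, frames=[4,5,-] (faults so far: 2)
  step 4: ref 5 -> HIT, frames=[4,5,-] (faults so far: 2)
  step 5: ref 5 -> HIT, frames=[4,5,-] (faults so far: 2)
  step 6: ref 2 -> FAULT, frames=[4,5,2] (faults so far: 3)
  step 7: ref 2 -> HIT, frames=[4,5,2] (faults so far: 3)
  step 8: ref 2 -> HIT, frames=[4,5,2] (faults so far: 3)
  step 9: ref 1 -> FAULT, evict 4, frames=[1,5,2] (faults so far: 4)
  step 10: ref 5 -> HIT, frames=[1,5,2] (faults so far: 4)
  step 11: ref 4 -> FAULT, evict 5, frames=[1,4,2] (faults so far: 5)
  FIFO total faults: 5
--- LRU ---
  step 0: ref 4 -> FAULT, frames=[4,-,-] (faults so far: 1)
  step 1: ref 4 -> HIT, frames=[4,-,-] (faults so far: 1)
  step 2: ref 4 -> HIT, frames=[4,-,-] (faults so far: 1)
  step 3: ref 5 -> FAULT, frames=[4,5,-] (faults so far: 2)
  step 4: ref 5 -> HIT, frames=[4,5,-] (faults so far: 2)
  step 5: ref 5 -> HIT, frames=[4,5,-] (faults so far: 2)
  step 6: ref 2 -> FAULT, frames=[4,5,2] (faults so far: 3)
  step 7: ref 2 -> HIT, frames=[4,5,2] (faults so far: 3)
  step 8: ref 2 -> HIT, frames=[4,5,2] (faults so far: 3)
  step 9: ref 1 -> FAULT, evict 4, frames=[1,5,2] (faults so far: 4)
  step 10: ref 5 -> HIT, frames=[1,5,2] (faults so far: 4)
  step 11: ref 4 -> FAULT, evict 2, frames=[1,5,4] (faults so far: 5)
  LRU total faults: 5
--- Optimal ---
  step 0: ref 4 -> FAULT, frames=[4,-,-] (faults so far: 1)
  step 1: ref 4 -> HIT, frames=[4,-,-] (faults so far: 1)
  step 2: ref 4 -> HIT, frames=[4,-,-] (faults so far: 1)
  step 3: ref 5 -> FAULT, frames=[4,5,-] (faults so far: 2)
  step 4: ref 5 -> HIT, frames=[4,5,-] (faults so far: 2)
  step 5: ref 5 -> HIT, frames=[4,5,-] (faults so far: 2)
  step 6: ref 2 -> FAULT, frames=[4,5,2] (faults so far: 3)
  step 7: ref 2 -> HIT, frames=[4,5,2] (faults so far: 3)
  step 8: ref 2 -> HIT, frames=[4,5,2] (faults so far: 3)
  step 9: ref 1 -> FAULT, evict 2, frames=[4,5,1] (faults so far: 4)
  step 10: ref 5 -> HIT, frames=[4,5,1] (faults so far: 4)
  step 11: ref 4 -> HIT, frames=[4,5,1] (faults so far: 4)
  Optimal total faults: 4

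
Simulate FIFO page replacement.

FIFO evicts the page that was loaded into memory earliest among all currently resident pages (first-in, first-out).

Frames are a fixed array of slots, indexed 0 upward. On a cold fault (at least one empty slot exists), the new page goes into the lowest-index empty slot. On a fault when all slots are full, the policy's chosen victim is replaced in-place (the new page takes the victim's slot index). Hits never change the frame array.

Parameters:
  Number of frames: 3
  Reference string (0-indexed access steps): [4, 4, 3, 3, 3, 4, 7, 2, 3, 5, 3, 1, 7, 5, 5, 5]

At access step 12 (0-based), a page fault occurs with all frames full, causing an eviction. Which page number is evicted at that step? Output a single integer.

Answer: 5

Derivation:
Step 0: ref 4 -> FAULT, frames=[4,-,-]
Step 1: ref 4 -> HIT, frames=[4,-,-]
Step 2: ref 3 -> FAULT, frames=[4,3,-]
Step 3: ref 3 -> HIT, frames=[4,3,-]
Step 4: ref 3 -> HIT, frames=[4,3,-]
Step 5: ref 4 -> HIT, frames=[4,3,-]
Step 6: ref 7 -> FAULT, frames=[4,3,7]
Step 7: ref 2 -> FAULT, evict 4, frames=[2,3,7]
Step 8: ref 3 -> HIT, frames=[2,3,7]
Step 9: ref 5 -> FAULT, evict 3, frames=[2,5,7]
Step 10: ref 3 -> FAULT, evict 7, frames=[2,5,3]
Step 11: ref 1 -> FAULT, evict 2, frames=[1,5,3]
Step 12: ref 7 -> FAULT, evict 5, frames=[1,7,3]
At step 12: evicted page 5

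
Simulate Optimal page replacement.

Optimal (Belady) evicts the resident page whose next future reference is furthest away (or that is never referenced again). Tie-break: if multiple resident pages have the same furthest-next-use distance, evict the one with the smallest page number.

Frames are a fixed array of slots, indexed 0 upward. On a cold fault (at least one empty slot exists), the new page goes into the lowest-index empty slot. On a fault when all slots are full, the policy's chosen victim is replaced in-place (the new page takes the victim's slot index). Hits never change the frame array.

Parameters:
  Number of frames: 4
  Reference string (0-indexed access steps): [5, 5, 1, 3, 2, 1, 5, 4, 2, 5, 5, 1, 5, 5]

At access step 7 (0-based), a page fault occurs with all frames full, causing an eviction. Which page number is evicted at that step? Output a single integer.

Answer: 3

Derivation:
Step 0: ref 5 -> FAULT, frames=[5,-,-,-]
Step 1: ref 5 -> HIT, frames=[5,-,-,-]
Step 2: ref 1 -> FAULT, frames=[5,1,-,-]
Step 3: ref 3 -> FAULT, frames=[5,1,3,-]
Step 4: ref 2 -> FAULT, frames=[5,1,3,2]
Step 5: ref 1 -> HIT, frames=[5,1,3,2]
Step 6: ref 5 -> HIT, frames=[5,1,3,2]
Step 7: ref 4 -> FAULT, evict 3, frames=[5,1,4,2]
At step 7: evicted page 3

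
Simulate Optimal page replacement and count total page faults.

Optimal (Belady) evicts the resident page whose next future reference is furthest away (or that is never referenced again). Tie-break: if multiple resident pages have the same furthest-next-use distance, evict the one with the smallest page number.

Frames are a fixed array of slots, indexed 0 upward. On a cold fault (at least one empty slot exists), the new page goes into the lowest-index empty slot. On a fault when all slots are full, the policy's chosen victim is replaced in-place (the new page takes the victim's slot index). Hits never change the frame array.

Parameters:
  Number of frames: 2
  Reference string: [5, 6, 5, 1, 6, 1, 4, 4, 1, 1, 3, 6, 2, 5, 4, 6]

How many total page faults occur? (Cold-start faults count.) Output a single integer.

Step 0: ref 5 → FAULT, frames=[5,-]
Step 1: ref 6 → FAULT, frames=[5,6]
Step 2: ref 5 → HIT, frames=[5,6]
Step 3: ref 1 → FAULT (evict 5), frames=[1,6]
Step 4: ref 6 → HIT, frames=[1,6]
Step 5: ref 1 → HIT, frames=[1,6]
Step 6: ref 4 → FAULT (evict 6), frames=[1,4]
Step 7: ref 4 → HIT, frames=[1,4]
Step 8: ref 1 → HIT, frames=[1,4]
Step 9: ref 1 → HIT, frames=[1,4]
Step 10: ref 3 → FAULT (evict 1), frames=[3,4]
Step 11: ref 6 → FAULT (evict 3), frames=[6,4]
Step 12: ref 2 → FAULT (evict 6), frames=[2,4]
Step 13: ref 5 → FAULT (evict 2), frames=[5,4]
Step 14: ref 4 → HIT, frames=[5,4]
Step 15: ref 6 → FAULT (evict 4), frames=[5,6]
Total faults: 9

Answer: 9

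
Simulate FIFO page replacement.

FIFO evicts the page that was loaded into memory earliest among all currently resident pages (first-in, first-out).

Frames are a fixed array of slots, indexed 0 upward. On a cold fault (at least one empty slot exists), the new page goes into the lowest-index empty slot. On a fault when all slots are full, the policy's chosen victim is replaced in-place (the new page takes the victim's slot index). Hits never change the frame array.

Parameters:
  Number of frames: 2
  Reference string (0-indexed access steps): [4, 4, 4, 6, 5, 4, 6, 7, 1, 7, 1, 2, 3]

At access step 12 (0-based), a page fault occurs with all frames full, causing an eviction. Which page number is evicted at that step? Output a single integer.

Answer: 1

Derivation:
Step 0: ref 4 -> FAULT, frames=[4,-]
Step 1: ref 4 -> HIT, frames=[4,-]
Step 2: ref 4 -> HIT, frames=[4,-]
Step 3: ref 6 -> FAULT, frames=[4,6]
Step 4: ref 5 -> FAULT, evict 4, frames=[5,6]
Step 5: ref 4 -> FAULT, evict 6, frames=[5,4]
Step 6: ref 6 -> FAULT, evict 5, frames=[6,4]
Step 7: ref 7 -> FAULT, evict 4, frames=[6,7]
Step 8: ref 1 -> FAULT, evict 6, frames=[1,7]
Step 9: ref 7 -> HIT, frames=[1,7]
Step 10: ref 1 -> HIT, frames=[1,7]
Step 11: ref 2 -> FAULT, evict 7, frames=[1,2]
Step 12: ref 3 -> FAULT, evict 1, frames=[3,2]
At step 12: evicted page 1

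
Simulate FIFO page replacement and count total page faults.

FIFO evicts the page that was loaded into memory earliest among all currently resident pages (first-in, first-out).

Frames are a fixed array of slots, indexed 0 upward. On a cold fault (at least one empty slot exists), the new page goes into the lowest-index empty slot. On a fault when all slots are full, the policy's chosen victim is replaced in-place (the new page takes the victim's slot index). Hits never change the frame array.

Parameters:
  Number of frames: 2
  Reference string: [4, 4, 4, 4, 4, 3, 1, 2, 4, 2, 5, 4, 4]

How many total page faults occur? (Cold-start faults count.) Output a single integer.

Step 0: ref 4 → FAULT, frames=[4,-]
Step 1: ref 4 → HIT, frames=[4,-]
Step 2: ref 4 → HIT, frames=[4,-]
Step 3: ref 4 → HIT, frames=[4,-]
Step 4: ref 4 → HIT, frames=[4,-]
Step 5: ref 3 → FAULT, frames=[4,3]
Step 6: ref 1 → FAULT (evict 4), frames=[1,3]
Step 7: ref 2 → FAULT (evict 3), frames=[1,2]
Step 8: ref 4 → FAULT (evict 1), frames=[4,2]
Step 9: ref 2 → HIT, frames=[4,2]
Step 10: ref 5 → FAULT (evict 2), frames=[4,5]
Step 11: ref 4 → HIT, frames=[4,5]
Step 12: ref 4 → HIT, frames=[4,5]
Total faults: 6

Answer: 6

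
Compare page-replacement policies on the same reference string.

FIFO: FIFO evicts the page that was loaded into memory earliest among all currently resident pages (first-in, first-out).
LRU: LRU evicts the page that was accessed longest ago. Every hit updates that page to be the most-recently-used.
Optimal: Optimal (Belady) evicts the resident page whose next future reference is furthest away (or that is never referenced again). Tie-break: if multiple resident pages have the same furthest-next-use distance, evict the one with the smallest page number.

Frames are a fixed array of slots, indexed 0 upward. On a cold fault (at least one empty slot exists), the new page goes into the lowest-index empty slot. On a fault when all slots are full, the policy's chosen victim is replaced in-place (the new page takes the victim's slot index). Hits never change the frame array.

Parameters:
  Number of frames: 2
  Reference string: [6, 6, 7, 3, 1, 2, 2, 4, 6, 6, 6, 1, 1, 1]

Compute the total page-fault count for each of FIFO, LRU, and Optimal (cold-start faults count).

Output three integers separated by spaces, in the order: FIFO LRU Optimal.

--- FIFO ---
  step 0: ref 6 -> FAULT, frames=[6,-] (faults so far: 1)
  step 1: ref 6 -> HIT, frames=[6,-] (faults so far: 1)
  step 2: ref 7 -> FAULT, frames=[6,7] (faults so far: 2)
  step 3: ref 3 -> FAULT, evict 6, frames=[3,7] (faults so far: 3)
  step 4: ref 1 -> FAULT, evict 7, frames=[3,1] (faults so far: 4)
  step 5: ref 2 -> FAULT, evict 3, frames=[2,1] (faults so far: 5)
  step 6: ref 2 -> HIT, frames=[2,1] (faults so far: 5)
  step 7: ref 4 -> FAULT, evict 1, frames=[2,4] (faults so far: 6)
  step 8: ref 6 -> FAULT, evict 2, frames=[6,4] (faults so far: 7)
  step 9: ref 6 -> HIT, frames=[6,4] (faults so far: 7)
  step 10: ref 6 -> HIT, frames=[6,4] (faults so far: 7)
  step 11: ref 1 -> FAULT, evict 4, frames=[6,1] (faults so far: 8)
  step 12: ref 1 -> HIT, frames=[6,1] (faults so far: 8)
  step 13: ref 1 -> HIT, frames=[6,1] (faults so far: 8)
  FIFO total faults: 8
--- LRU ---
  step 0: ref 6 -> FAULT, frames=[6,-] (faults so far: 1)
  step 1: ref 6 -> HIT, frames=[6,-] (faults so far: 1)
  step 2: ref 7 -> FAULT, frames=[6,7] (faults so far: 2)
  step 3: ref 3 -> FAULT, evict 6, frames=[3,7] (faults so far: 3)
  step 4: ref 1 -> FAULT, evict 7, frames=[3,1] (faults so far: 4)
  step 5: ref 2 -> FAULT, evict 3, frames=[2,1] (faults so far: 5)
  step 6: ref 2 -> HIT, frames=[2,1] (faults so far: 5)
  step 7: ref 4 -> FAULT, evict 1, frames=[2,4] (faults so far: 6)
  step 8: ref 6 -> FAULT, evict 2, frames=[6,4] (faults so far: 7)
  step 9: ref 6 -> HIT, frames=[6,4] (faults so far: 7)
  step 10: ref 6 -> HIT, frames=[6,4] (faults so far: 7)
  step 11: ref 1 -> FAULT, evict 4, frames=[6,1] (faults so far: 8)
  step 12: ref 1 -> HIT, frames=[6,1] (faults so far: 8)
  step 13: ref 1 -> HIT, frames=[6,1] (faults so far: 8)
  LRU total faults: 8
--- Optimal ---
  step 0: ref 6 -> FAULT, frames=[6,-] (faults so far: 1)
  step 1: ref 6 -> HIT, frames=[6,-] (faults so far: 1)
  step 2: ref 7 -> FAULT, frames=[6,7] (faults so far: 2)
  step 3: ref 3 -> FAULT, evict 7, frames=[6,3] (faults so far: 3)
  step 4: ref 1 -> FAULT, evict 3, frames=[6,1] (faults so far: 4)
  step 5: ref 2 -> FAULT, evict 1, frames=[6,2] (faults so far: 5)
  step 6: ref 2 -> HIT, frames=[6,2] (faults so far: 5)
  step 7: ref 4 -> FAULT, evict 2, frames=[6,4] (faults so far: 6)
  step 8: ref 6 -> HIT, frames=[6,4] (faults so far: 6)
  step 9: ref 6 -> HIT, frames=[6,4] (faults so far: 6)
  step 10: ref 6 -> HIT, frames=[6,4] (faults so far: 6)
  step 11: ref 1 -> FAULT, evict 4, frames=[6,1] (faults so far: 7)
  step 12: ref 1 -> HIT, frames=[6,1] (faults so far: 7)
  step 13: ref 1 -> HIT, frames=[6,1] (faults so far: 7)
  Optimal total faults: 7

Answer: 8 8 7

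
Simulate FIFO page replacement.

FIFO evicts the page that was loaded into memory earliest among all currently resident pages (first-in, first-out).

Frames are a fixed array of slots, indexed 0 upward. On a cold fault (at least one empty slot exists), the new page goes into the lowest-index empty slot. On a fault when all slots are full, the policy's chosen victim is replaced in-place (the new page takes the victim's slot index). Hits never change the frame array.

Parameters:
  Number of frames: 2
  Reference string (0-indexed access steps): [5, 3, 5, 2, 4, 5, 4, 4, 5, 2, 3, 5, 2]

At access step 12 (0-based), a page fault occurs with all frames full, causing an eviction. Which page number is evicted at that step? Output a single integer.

Step 0: ref 5 -> FAULT, frames=[5,-]
Step 1: ref 3 -> FAULT, frames=[5,3]
Step 2: ref 5 -> HIT, frames=[5,3]
Step 3: ref 2 -> FAULT, evict 5, frames=[2,3]
Step 4: ref 4 -> FAULT, evict 3, frames=[2,4]
Step 5: ref 5 -> FAULT, evict 2, frames=[5,4]
Step 6: ref 4 -> HIT, frames=[5,4]
Step 7: ref 4 -> HIT, frames=[5,4]
Step 8: ref 5 -> HIT, frames=[5,4]
Step 9: ref 2 -> FAULT, evict 4, frames=[5,2]
Step 10: ref 3 -> FAULT, evict 5, frames=[3,2]
Step 11: ref 5 -> FAULT, evict 2, frames=[3,5]
Step 12: ref 2 -> FAULT, evict 3, frames=[2,5]
At step 12: evicted page 3

Answer: 3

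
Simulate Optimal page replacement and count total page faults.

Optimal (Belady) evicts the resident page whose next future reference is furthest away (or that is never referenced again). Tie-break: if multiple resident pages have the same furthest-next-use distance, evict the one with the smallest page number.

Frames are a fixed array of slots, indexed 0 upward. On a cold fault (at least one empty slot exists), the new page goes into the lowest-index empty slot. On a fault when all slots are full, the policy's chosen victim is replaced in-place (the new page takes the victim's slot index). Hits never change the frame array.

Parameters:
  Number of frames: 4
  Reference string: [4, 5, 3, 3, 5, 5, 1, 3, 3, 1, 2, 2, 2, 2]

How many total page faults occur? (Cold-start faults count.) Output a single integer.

Step 0: ref 4 → FAULT, frames=[4,-,-,-]
Step 1: ref 5 → FAULT, frames=[4,5,-,-]
Step 2: ref 3 → FAULT, frames=[4,5,3,-]
Step 3: ref 3 → HIT, frames=[4,5,3,-]
Step 4: ref 5 → HIT, frames=[4,5,3,-]
Step 5: ref 5 → HIT, frames=[4,5,3,-]
Step 6: ref 1 → FAULT, frames=[4,5,3,1]
Step 7: ref 3 → HIT, frames=[4,5,3,1]
Step 8: ref 3 → HIT, frames=[4,5,3,1]
Step 9: ref 1 → HIT, frames=[4,5,3,1]
Step 10: ref 2 → FAULT (evict 1), frames=[4,5,3,2]
Step 11: ref 2 → HIT, frames=[4,5,3,2]
Step 12: ref 2 → HIT, frames=[4,5,3,2]
Step 13: ref 2 → HIT, frames=[4,5,3,2]
Total faults: 5

Answer: 5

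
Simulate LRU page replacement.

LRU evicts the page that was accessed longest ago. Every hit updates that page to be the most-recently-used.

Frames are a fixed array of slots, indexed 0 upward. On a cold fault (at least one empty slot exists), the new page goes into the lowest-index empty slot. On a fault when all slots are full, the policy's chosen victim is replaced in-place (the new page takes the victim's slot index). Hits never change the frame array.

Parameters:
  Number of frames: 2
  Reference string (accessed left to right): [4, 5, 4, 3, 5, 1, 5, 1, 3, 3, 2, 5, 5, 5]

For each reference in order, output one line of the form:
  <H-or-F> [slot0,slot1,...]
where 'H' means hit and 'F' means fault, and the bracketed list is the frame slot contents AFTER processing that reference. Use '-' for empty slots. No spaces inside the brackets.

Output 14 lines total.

F [4,-]
F [4,5]
H [4,5]
F [4,3]
F [5,3]
F [5,1]
H [5,1]
H [5,1]
F [3,1]
H [3,1]
F [3,2]
F [5,2]
H [5,2]
H [5,2]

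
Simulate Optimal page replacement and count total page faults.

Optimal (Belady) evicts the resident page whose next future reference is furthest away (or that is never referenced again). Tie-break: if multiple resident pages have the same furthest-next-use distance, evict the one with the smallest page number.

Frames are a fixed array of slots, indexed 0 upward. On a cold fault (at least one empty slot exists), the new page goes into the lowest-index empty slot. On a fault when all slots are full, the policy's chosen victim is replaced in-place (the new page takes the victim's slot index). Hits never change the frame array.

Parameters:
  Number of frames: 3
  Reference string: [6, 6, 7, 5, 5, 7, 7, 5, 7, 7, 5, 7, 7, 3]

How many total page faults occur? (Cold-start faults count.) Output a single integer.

Answer: 4

Derivation:
Step 0: ref 6 → FAULT, frames=[6,-,-]
Step 1: ref 6 → HIT, frames=[6,-,-]
Step 2: ref 7 → FAULT, frames=[6,7,-]
Step 3: ref 5 → FAULT, frames=[6,7,5]
Step 4: ref 5 → HIT, frames=[6,7,5]
Step 5: ref 7 → HIT, frames=[6,7,5]
Step 6: ref 7 → HIT, frames=[6,7,5]
Step 7: ref 5 → HIT, frames=[6,7,5]
Step 8: ref 7 → HIT, frames=[6,7,5]
Step 9: ref 7 → HIT, frames=[6,7,5]
Step 10: ref 5 → HIT, frames=[6,7,5]
Step 11: ref 7 → HIT, frames=[6,7,5]
Step 12: ref 7 → HIT, frames=[6,7,5]
Step 13: ref 3 → FAULT (evict 5), frames=[6,7,3]
Total faults: 4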